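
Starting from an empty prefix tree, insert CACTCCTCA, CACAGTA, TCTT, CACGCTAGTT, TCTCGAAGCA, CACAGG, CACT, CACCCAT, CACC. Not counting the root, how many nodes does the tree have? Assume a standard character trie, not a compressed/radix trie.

Trace insertions, counting only characters that open a new branch:
  "CACTCCTCA" → 9 new (C, A, C, T, C, C, T, C, A)
  "CACAGTA" → prefix "CAC" already present; 4 new (A, G, T, A)
  "TCTT" → 4 new (T, C, T, T)
  "CACGCTAGTT" → prefix "CAC" already present; 7 new (G, C, T, A, G, T, T)
  "TCTCGAAGCA" → prefix "TCT" already present; 7 new (C, G, A, A, G, C, A)
  "CACAGG" → prefix "CACAG" already present; 1 new (G)
  "CACT" → prefix "CACT" already present; 0 new (none)
  "CACCCAT" → prefix "CAC" already present; 4 new (C, C, A, T)
  "CACC" → prefix "CACC" already present; 0 new (none)
Total nodes = 9 + 4 + 4 + 7 + 7 + 1 + 0 + 4 + 0 = 36

36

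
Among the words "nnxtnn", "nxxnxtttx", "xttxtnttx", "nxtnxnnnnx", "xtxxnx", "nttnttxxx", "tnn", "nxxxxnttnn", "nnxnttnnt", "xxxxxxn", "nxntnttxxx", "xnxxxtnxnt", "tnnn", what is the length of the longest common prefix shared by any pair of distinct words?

Look for the deepest trie node that still has at least two words in its subtree.
"nnxnttnnt" and "nnxtnn" agree on "nnx" (3 characters) before diverging; nothing deeper is shared.
Longest shared-prefix length: 3

3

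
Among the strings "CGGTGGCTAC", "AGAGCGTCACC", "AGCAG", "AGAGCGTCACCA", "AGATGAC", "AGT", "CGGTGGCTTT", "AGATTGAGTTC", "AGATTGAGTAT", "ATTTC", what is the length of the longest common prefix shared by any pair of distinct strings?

11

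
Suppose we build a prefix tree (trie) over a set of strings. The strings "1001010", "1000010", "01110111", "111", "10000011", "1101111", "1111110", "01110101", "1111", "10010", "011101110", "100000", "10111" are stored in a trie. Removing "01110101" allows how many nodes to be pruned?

After clearing the end-marker at "01110101", prune upward until reaching a node still needed by another word.
The suffix "01" (2 nodes) is used only by "01110101"; the node for "011101" still has the child "1", so pruning stops there.
Nodes removed: 2

2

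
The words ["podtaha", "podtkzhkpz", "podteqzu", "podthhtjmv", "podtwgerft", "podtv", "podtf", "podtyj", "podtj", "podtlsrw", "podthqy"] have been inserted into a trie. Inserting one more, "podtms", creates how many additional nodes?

2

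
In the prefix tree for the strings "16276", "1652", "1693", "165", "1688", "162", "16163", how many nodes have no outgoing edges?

5

A leaf is a node with no children — equivalently, the end of a word that is not a proper prefix of any other stored word.
Those words: "16163", "16276", "1652", "1688", "1693"
Leaf count: 5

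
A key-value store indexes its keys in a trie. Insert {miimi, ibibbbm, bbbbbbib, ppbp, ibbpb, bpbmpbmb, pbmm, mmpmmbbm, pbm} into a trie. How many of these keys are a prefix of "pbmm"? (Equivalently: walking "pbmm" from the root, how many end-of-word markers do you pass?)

Check each prefix of "pbmm" against the stored set — each match is an end-marker on the path.
Prefixes of the query that are stored words: "pbm", "pbmm"
Count: 2

2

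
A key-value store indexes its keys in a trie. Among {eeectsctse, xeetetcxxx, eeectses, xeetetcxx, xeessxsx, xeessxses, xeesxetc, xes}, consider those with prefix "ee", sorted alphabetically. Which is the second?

Words with prefix "ee", in lexicographic order: "eeectsctse", "eeectses"
Position 2: eeectses

eeectses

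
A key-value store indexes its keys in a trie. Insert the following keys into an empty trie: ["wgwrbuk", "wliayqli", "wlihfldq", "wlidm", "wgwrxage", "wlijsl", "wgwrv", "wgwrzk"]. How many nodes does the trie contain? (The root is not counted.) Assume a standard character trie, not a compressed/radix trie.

31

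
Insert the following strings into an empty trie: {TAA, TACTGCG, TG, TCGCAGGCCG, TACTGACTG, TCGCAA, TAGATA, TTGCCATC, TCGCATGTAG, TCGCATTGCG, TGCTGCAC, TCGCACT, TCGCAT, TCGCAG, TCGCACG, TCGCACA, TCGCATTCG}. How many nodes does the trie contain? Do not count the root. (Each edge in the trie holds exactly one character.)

Trace insertions, counting only characters that open a new branch:
  "TAA" → 3 new (T, A, A)
  "TACTGCG" → prefix "TA" already present; 5 new (C, T, G, C, G)
  "TG" → prefix "T" already present; 1 new (G)
  "TCGCAGGCCG" → prefix "T" already present; 9 new (C, G, C, A, G, G, C, C, G)
  "TACTGACTG" → prefix "TACTG" already present; 4 new (A, C, T, G)
  "TCGCAA" → prefix "TCGCA" already present; 1 new (A)
  "TAGATA" → prefix "TA" already present; 4 new (G, A, T, A)
  "TTGCCATC" → prefix "T" already present; 7 new (T, G, C, C, A, T, C)
  "TCGCATGTAG" → prefix "TCGCA" already present; 5 new (T, G, T, A, G)
  "TCGCATTGCG" → prefix "TCGCAT" already present; 4 new (T, G, C, G)
  "TGCTGCAC" → prefix "TG" already present; 6 new (C, T, G, C, A, C)
  "TCGCACT" → prefix "TCGCA" already present; 2 new (C, T)
  "TCGCAT" → prefix "TCGCAT" already present; 0 new (none)
  "TCGCAG" → prefix "TCGCAG" already present; 0 new (none)
  "TCGCACG" → prefix "TCGCAC" already present; 1 new (G)
  "TCGCACA" → prefix "TCGCAC" already present; 1 new (A)
  "TCGCATTCG" → prefix "TCGCATT" already present; 2 new (C, G)
Total nodes = 3 + 5 + 1 + 9 + 4 + 1 + 4 + 7 + 5 + 4 + 6 + 2 + 0 + 0 + 1 + 1 + 2 = 55

55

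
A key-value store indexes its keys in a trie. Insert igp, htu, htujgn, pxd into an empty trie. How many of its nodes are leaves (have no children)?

3

Leaves are exactly the stored words that no other stored word extends.
Those words: "htujgn", "igp", "pxd"
Leaf count: 3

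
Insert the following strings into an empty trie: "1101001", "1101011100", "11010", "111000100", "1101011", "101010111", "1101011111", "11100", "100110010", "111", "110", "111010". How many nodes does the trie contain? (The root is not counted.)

38

Insert word by word; a character creates a node only if that edge doesn't already exist:
  "1101001" → 7 new (1, 1, 0, 1, 0, 0, 1)
  "1101011100" → prefix "11010" already present; 5 new (1, 1, 1, 0, 0)
  "11010" → prefix "11010" already present; 0 new (none)
  "111000100" → prefix "11" already present; 7 new (1, 0, 0, 0, 1, 0, 0)
  "1101011" → prefix "1101011" already present; 0 new (none)
  "101010111" → prefix "1" already present; 8 new (0, 1, 0, 1, 0, 1, 1, 1)
  "1101011111" → prefix "11010111" already present; 2 new (1, 1)
  "11100" → prefix "11100" already present; 0 new (none)
  "100110010" → prefix "10" already present; 7 new (0, 1, 1, 0, 0, 1, 0)
  "111" → prefix "111" already present; 0 new (none)
  "110" → prefix "110" already present; 0 new (none)
  "111010" → prefix "1110" already present; 2 new (1, 0)
Total nodes = 7 + 5 + 0 + 7 + 0 + 8 + 2 + 0 + 7 + 0 + 0 + 2 = 38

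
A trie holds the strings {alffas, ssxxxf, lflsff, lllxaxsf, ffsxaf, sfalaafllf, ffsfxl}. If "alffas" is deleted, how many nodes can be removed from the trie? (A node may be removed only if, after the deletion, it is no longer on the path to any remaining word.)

6

A node on "alffas"'s path can go only if nothing else ends at it or branches off below it.
No other word shares any prefix with "alffas", so all 6 of its nodes go.
Nodes removed: 6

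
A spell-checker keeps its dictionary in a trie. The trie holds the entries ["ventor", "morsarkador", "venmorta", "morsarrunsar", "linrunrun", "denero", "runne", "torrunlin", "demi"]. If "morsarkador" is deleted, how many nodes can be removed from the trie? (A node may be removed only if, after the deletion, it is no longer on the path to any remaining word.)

After clearing the end-marker at "morsarkador", prune upward until reaching a node still needed by another word.
The suffix "kador" (5 nodes) is used only by "morsarkador"; the node for "morsar" still has the child "r", so pruning stops there.
Nodes removed: 5

5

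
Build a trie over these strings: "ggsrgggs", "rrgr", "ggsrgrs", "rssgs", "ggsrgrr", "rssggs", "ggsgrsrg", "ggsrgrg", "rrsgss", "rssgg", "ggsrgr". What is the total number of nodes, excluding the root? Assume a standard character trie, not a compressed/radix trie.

31

Trace insertions, counting only characters that open a new branch:
  "ggsrgggs" → 8 new (g, g, s, r, g, g, g, s)
  "rrgr" → 4 new (r, r, g, r)
  "ggsrgrs" → prefix "ggsrg" already present; 2 new (r, s)
  "rssgs" → prefix "r" already present; 4 new (s, s, g, s)
  "ggsrgrr" → prefix "ggsrgr" already present; 1 new (r)
  "rssggs" → prefix "rssg" already present; 2 new (g, s)
  "ggsgrsrg" → prefix "ggs" already present; 5 new (g, r, s, r, g)
  "ggsrgrg" → prefix "ggsrgr" already present; 1 new (g)
  "rrsgss" → prefix "rr" already present; 4 new (s, g, s, s)
  "rssgg" → prefix "rssgg" already present; 0 new (none)
  "ggsrgr" → prefix "ggsrgr" already present; 0 new (none)
Total nodes = 8 + 4 + 2 + 4 + 1 + 2 + 5 + 1 + 4 + 0 + 0 = 31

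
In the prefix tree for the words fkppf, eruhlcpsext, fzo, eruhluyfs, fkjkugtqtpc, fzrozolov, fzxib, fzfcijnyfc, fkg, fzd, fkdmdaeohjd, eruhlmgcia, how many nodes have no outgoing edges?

12

A leaf is a node with no children — equivalently, the end of a word that is not a proper prefix of any other stored word.
Those words: "eruhlcpsext", "eruhlmgcia", "eruhluyfs", "fkdmdaeohjd", "fkg", "fkjkugtqtpc", "fkppf", "fzd", "fzfcijnyfc", "fzo", "fzrozolov", "fzxib"
Leaf count: 12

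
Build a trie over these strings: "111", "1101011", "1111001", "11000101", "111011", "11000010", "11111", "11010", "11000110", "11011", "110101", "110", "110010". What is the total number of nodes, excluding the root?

Count nodes per top-level branch (shared prefixes stored once):
  '1'-branch (110, 11000010, 11000101, 11000110, 110010, 11010, 110101, 1101011, 11011, 111, 111011, 1111001, 11111): 29 nodes
Sum: 29

29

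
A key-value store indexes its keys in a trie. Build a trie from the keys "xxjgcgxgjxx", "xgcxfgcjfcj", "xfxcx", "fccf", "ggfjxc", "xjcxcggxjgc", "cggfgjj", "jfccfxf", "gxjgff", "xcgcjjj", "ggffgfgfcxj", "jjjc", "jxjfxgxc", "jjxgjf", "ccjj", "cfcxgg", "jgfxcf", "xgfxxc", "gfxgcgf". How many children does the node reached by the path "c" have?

3

The children of the "c" node are the distinct next characters among strings starting with "c".
Distinct next characters after "c": c, f, g.
That node has 3 child edges.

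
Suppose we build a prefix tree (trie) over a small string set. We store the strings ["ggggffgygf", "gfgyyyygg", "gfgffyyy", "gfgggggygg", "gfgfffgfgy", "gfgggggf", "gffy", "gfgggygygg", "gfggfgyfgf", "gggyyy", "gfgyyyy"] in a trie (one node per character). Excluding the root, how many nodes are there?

Insert word by word; a character creates a node only if that edge doesn't already exist:
  "ggggffgygf" → 10 new (g, g, g, g, f, f, g, y, g, f)
  "gfgyyyygg" → prefix "g" already present; 8 new (f, g, y, y, y, y, g, g)
  "gfgffyyy" → prefix "gfg" already present; 5 new (f, f, y, y, y)
  "gfgggggygg" → prefix "gfg" already present; 7 new (g, g, g, g, y, g, g)
  "gfgfffgfgy" → prefix "gfgff" already present; 5 new (f, g, f, g, y)
  "gfgggggf" → prefix "gfggggg" already present; 1 new (f)
  "gffy" → prefix "gf" already present; 2 new (f, y)
  "gfgggygygg" → prefix "gfggg" already present; 5 new (y, g, y, g, g)
  "gfggfgyfgf" → prefix "gfgg" already present; 6 new (f, g, y, f, g, f)
  "gggyyy" → prefix "ggg" already present; 3 new (y, y, y)
  "gfgyyyy" → prefix "gfgyyyy" already present; 0 new (none)
Total nodes = 10 + 8 + 5 + 7 + 5 + 1 + 2 + 5 + 6 + 3 + 0 = 52

52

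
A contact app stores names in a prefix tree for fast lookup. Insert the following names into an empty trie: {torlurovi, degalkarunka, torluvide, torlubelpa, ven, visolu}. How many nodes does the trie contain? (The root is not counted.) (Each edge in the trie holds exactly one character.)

Count nodes per top-level branch (shared prefixes stored once):
  'd'-branch (degalkarunka): 12 nodes
  't'-branch (torlubelpa, torlurovi, torluvide): 18 nodes
  'v'-branch (ven, visolu): 8 nodes
Sum: 38

38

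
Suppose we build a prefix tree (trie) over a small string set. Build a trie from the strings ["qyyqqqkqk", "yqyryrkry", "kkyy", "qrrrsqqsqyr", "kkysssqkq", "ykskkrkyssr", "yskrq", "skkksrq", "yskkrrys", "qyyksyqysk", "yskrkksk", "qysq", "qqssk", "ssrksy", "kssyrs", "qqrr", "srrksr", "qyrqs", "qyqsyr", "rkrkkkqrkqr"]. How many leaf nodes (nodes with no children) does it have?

20

A leaf is a node with no children — equivalently, the end of a word that is not a proper prefix of any other stored word.
Those words: "kkysssqkq", "kkyy", "kssyrs", "qqrr", "qqssk", "qrrrsqqsqyr", "qyqsyr", "qyrqs", "qysq", "qyyksyqysk", "qyyqqqkqk", "rkrkkkqrkqr", "skkksrq", "srrksr", "ssrksy", "ykskkrkyssr", "yqyryrkry", "yskkrrys", "yskrkksk", "yskrq"
Leaf count: 20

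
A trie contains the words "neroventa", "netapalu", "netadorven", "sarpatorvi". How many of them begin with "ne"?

3

Walk to "ne"; the words in its subtree are exactly those with that prefix.
Matches: "neroventa", "netadorven", "netapalu"
Count: 3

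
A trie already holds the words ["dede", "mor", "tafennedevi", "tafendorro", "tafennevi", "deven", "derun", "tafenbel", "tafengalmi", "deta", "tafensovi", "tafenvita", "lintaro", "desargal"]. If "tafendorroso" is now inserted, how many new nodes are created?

"tafendorro" is already a path in the trie; the remaining "so" must be added.
New nodes needed: |"tafendorroso"| − 10 = 12 − 10 = 2.

2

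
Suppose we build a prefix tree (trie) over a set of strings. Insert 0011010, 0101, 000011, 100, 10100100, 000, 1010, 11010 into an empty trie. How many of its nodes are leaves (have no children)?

A leaf is a node with no children — equivalently, the end of a word that is not a proper prefix of any other stored word.
Those words: "000011", "0011010", "0101", "100", "10100100", "11010"
Leaf count: 6

6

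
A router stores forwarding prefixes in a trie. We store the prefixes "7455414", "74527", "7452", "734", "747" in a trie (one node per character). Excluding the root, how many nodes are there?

12

For each word, the new-node count is its length minus the longest prefix already in the trie:
  "7455414" → 7 new (7, 4, 5, 5, 4, 1, 4)
  "74527" → prefix "745" already present; 2 new (2, 7)
  "7452" → prefix "7452" already present; 0 new (none)
  "734" → prefix "7" already present; 2 new (3, 4)
  "747" → prefix "74" already present; 1 new (7)
Total nodes = 7 + 2 + 0 + 2 + 1 = 12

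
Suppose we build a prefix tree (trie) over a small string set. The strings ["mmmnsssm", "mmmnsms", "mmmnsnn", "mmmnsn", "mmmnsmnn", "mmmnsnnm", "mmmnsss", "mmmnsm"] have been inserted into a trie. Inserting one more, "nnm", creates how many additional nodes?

"nnm" shares no prefix with any stored word, so all 3 characters open new nodes.
3 − 0 = 3 new nodes.

3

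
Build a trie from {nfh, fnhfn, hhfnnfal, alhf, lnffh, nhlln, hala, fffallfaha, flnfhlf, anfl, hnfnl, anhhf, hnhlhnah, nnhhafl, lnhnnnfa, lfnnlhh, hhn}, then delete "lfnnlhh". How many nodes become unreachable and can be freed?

A node on "lfnnlhh"'s path can go only if nothing else ends at it or branches off below it.
The suffix "fnnlhh" (6 nodes) is used only by "lfnnlhh"; the node for "l" still has the child "n", so pruning stops there.
Nodes removed: 6

6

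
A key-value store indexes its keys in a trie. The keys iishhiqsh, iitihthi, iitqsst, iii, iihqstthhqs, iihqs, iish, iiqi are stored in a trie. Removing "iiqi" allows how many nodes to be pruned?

A node on "iiqi"'s path can go only if nothing else ends at it or branches off below it.
The suffix "qi" (2 nodes) is used only by "iiqi"; the node for "ii" still has the child "s", so pruning stops there.
Nodes removed: 2

2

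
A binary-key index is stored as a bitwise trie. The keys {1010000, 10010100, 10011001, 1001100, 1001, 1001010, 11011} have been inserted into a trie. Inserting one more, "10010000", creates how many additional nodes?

3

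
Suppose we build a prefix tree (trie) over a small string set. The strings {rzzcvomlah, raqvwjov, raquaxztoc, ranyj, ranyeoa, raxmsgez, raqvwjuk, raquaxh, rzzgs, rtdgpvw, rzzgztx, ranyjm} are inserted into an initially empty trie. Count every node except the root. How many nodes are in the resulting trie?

51

Count nodes per top-level branch (shared prefixes stored once):
  'r'-branch (ranyeoa, ranyj, ranyjm, raquaxh, raquaxztoc, raqvwjov, raqvwjuk, raxmsgez, rtdgpvw, rzzcvomlah, rzzgs, rzzgztx): 51 nodes
Sum: 51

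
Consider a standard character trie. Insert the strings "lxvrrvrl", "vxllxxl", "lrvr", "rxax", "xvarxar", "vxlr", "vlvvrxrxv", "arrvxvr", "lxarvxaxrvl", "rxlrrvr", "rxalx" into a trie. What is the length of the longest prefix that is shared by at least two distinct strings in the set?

3

Equivalently: take the maximum, over all pairs, of their longest common prefix length.
"rxalx" and "rxax" agree on "rxa" (3 characters) before diverging; nothing deeper is shared.
Longest shared-prefix length: 3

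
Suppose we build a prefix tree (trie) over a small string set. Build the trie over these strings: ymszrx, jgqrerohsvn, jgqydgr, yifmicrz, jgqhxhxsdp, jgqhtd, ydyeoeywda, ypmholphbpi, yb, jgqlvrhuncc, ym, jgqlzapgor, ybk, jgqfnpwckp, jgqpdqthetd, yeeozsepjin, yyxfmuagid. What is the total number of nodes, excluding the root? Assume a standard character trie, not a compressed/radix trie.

106

Count nodes per top-level branch (shared prefixes stored once):
  'j'-branch (jgqfnpwckp, jgqhtd, jgqhxhxsdp, jgqlvrhuncc, jgqlzapgor, jgqpdqthetd, jgqrerohsvn, jgqydgr): 53 nodes
  'y'-branch (yb, ybk, ydyeoeywda, yeeozsepjin, yifmicrz, ym, ymszrx, ypmholphbpi, yyxfmuagid): 53 nodes
Sum: 106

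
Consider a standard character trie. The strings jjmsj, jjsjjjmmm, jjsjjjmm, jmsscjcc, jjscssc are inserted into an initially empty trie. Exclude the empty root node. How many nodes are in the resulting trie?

23

Count nodes per top-level branch (shared prefixes stored once):
  'j'-branch (jjmsj, jjscssc, jjsjjjmm, jjsjjjmmm, jmsscjcc): 23 nodes
Sum: 23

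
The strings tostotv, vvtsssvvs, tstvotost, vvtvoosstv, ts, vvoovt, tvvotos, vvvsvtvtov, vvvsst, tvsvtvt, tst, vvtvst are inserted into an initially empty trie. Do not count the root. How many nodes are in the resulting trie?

58

Insert word by word; a character creates a node only if that edge doesn't already exist:
  "tostotv" → 7 new (t, o, s, t, o, t, v)
  "vvtsssvvs" → 9 new (v, v, t, s, s, s, v, v, s)
  "tstvotost" → prefix "t" already present; 8 new (s, t, v, o, t, o, s, t)
  "vvtvoosstv" → prefix "vvt" already present; 7 new (v, o, o, s, s, t, v)
  "ts" → prefix "ts" already present; 0 new (none)
  "vvoovt" → prefix "vv" already present; 4 new (o, o, v, t)
  "tvvotos" → prefix "t" already present; 6 new (v, v, o, t, o, s)
  "vvvsvtvtov" → prefix "vv" already present; 8 new (v, s, v, t, v, t, o, v)
  "vvvsst" → prefix "vvvs" already present; 2 new (s, t)
  "tvsvtvt" → prefix "tv" already present; 5 new (s, v, t, v, t)
  "tst" → prefix "tst" already present; 0 new (none)
  "vvtvst" → prefix "vvtv" already present; 2 new (s, t)
Total nodes = 7 + 9 + 8 + 7 + 0 + 4 + 6 + 8 + 2 + 5 + 0 + 2 = 58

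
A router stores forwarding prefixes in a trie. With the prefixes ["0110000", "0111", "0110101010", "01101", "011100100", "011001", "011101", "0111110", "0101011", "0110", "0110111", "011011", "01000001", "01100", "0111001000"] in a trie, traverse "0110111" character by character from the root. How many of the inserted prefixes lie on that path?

4

Traverse "0110111" character by character; count nodes along the way that are marked as word ends.
Prefixes of the query that are stored words: "0110", "01101", "011011", "0110111"
Count: 4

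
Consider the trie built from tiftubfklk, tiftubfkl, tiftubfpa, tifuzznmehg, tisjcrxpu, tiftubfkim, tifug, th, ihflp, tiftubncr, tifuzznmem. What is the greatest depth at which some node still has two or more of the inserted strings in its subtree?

9

The deepest shared node is where two words last agree before diverging.
e.g. "tiftubfkl" and "tiftubfklk" share the prefix "tiftubfkl" of length 9; no pair shares a longer one.
Longest shared-prefix length: 9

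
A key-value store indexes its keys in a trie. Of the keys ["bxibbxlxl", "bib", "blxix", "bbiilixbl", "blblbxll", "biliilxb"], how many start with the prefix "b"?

6

Walk to "b"; the words in its subtree are exactly those with that prefix.
Words under "b": bbiilixbl, bib, biliilxb, blblbxll, blxix, bxibbxlxl
Count: 6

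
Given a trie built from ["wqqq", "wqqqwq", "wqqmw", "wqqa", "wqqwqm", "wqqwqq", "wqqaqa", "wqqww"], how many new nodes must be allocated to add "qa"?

2

Nothing in the trie begins with "q"; the whole of "qa" is new.
2 − 0 = 2 new nodes.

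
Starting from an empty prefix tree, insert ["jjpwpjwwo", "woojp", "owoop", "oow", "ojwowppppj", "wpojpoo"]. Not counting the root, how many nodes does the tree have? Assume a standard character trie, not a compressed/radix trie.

36

For each word, the new-node count is its length minus the longest prefix already in the trie:
  "jjpwpjwwo" → 9 new (j, j, p, w, p, j, w, w, o)
  "woojp" → 5 new (w, o, o, j, p)
  "owoop" → 5 new (o, w, o, o, p)
  "oow" → prefix "o" already present; 2 new (o, w)
  "ojwowppppj" → prefix "o" already present; 9 new (j, w, o, w, p, p, p, p, j)
  "wpojpoo" → prefix "w" already present; 6 new (p, o, j, p, o, o)
Total nodes = 9 + 5 + 5 + 2 + 9 + 6 = 36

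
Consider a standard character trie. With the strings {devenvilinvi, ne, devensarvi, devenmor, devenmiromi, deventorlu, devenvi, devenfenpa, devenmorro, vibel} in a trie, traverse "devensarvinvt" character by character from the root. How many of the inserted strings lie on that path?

1

Traverse "devensarvinvt" character by character; count nodes along the way that are marked as word ends.
Prefixes of the query that are stored words: "devensarvi"
Count: 1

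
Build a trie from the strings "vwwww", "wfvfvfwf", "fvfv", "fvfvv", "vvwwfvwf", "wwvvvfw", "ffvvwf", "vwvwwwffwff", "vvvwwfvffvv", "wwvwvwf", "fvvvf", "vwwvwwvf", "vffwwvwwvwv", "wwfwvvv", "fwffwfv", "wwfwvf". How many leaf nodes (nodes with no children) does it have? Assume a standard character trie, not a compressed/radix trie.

15

Leaves are exactly the stored words that no other stored word extends.
Those words: "ffvvwf", "fvfvv", "fvvvf", "fwffwfv", "vffwwvwwvwv", "vvvwwfvffvv", "vvwwfvwf", "vwvwwwffwff", "vwwvwwvf", "vwwww", "wfvfvfwf", "wwfwvf", "wwfwvvv", "wwvvvfw", "wwvwvwf"
Leaf count: 15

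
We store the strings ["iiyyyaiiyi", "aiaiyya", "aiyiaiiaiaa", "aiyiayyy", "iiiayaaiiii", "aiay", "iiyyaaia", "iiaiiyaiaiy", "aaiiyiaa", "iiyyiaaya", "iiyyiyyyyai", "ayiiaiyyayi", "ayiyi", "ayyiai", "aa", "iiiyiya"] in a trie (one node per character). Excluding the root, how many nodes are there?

Count nodes per top-level branch (shared prefixes stored once):
  'a'-branch (aa, aaiiyiaa, aiaiyya, aiay, aiyiaiiaiaa, aiyiayyy, ayiiaiyyayi, ayiyi, ayyiai): 43 nodes
  'i'-branch (iiaiiyaiaiy, iiiayaaiiii, iiiyiya, iiyyaaia, iiyyiaaya, iiyyiyyyyai, iiyyyaiiyi): 47 nodes
Sum: 90

90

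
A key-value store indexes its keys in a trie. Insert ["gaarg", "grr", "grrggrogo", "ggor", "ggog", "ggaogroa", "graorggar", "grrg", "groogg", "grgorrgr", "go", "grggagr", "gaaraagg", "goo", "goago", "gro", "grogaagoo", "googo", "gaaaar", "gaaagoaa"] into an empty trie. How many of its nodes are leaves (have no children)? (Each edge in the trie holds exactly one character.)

Leaves are exactly the stored words that no other stored word extends.
Those words: "gaaaar", "gaaagoaa", "gaaraagg", "gaarg", "ggaogroa", "ggog", "ggor", "goago", "googo", "graorggar", "grggagr", "grgorrgr", "grogaagoo", "groogg", "grrggrogo"
Leaf count: 15

15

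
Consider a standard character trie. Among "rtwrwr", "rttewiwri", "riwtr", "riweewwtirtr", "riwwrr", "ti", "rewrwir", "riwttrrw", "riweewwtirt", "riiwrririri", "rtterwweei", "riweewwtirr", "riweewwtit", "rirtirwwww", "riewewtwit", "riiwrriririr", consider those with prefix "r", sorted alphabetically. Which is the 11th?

Words with prefix "r", in lexicographic order: "rewrwir", "riewewtwit", "riiwrririri", "riiwrriririr", "rirtirwwww", "riweewwtirr", "riweewwtirt", "riweewwtirtr", "riweewwtit", "riwtr", "riwttrrw", "riwwrr", "rtterwweei", "rttewiwri", "rtwrwr"
Position 11: riwttrrw

riwttrrw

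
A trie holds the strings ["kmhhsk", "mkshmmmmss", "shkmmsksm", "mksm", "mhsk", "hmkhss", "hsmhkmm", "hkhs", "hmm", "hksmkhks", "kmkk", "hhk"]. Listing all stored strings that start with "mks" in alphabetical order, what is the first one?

mkshmmmmss

DFS of the "mks" subtree visits, in order: "mkshmmmmss", "mksm"
Position 1: mkshmmmmss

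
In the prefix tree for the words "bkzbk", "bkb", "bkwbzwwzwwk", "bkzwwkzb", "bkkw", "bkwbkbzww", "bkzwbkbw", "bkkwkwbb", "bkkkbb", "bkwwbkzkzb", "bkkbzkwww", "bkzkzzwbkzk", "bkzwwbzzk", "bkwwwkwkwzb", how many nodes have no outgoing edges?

13

Leaves are exactly the stored words that no other stored word extends.
Those words: "bkb", "bkkbzkwww", "bkkkbb", "bkkwkwbb", "bkwbkbzww", "bkwbzwwzwwk", "bkwwbkzkzb", "bkwwwkwkwzb", "bkzbk", "bkzkzzwbkzk", "bkzwbkbw", "bkzwwbzzk", "bkzwwkzb"
Leaf count: 13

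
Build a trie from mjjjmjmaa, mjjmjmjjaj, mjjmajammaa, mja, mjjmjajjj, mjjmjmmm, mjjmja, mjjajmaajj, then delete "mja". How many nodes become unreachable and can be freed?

After clearing the end-marker at "mja", prune upward until reaching a node still needed by another word.
The suffix "a" (1 node) is used only by "mja"; the node for "mj" still has the child "j", so pruning stops there.
Nodes removed: 1

1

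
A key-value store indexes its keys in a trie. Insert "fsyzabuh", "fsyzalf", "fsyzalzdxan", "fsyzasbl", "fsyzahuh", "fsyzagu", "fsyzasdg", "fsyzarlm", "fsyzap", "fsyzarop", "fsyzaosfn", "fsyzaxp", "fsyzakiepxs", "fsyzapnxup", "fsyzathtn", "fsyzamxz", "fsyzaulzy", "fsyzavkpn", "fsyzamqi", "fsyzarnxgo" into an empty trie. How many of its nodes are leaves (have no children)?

19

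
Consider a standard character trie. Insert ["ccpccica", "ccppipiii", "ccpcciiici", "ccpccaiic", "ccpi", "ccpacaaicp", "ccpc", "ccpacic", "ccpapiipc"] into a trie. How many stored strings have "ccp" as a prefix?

9

Filter for entries beginning with "ccp":
Words under "ccp": ccpacaaicp, ccpacic, ccpapiipc, ccpc, ccpccaiic, ccpccica, ccpcciiici, ccpi, ccppipiii
Count: 9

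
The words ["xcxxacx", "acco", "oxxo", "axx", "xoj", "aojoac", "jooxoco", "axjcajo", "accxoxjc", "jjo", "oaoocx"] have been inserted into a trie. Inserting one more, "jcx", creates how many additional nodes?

Walking "jcx" from the root, the first 1 characters ("j") follow existing edges; "c" is the first miss.
New nodes needed: |"jcx"| − 1 = 3 − 1 = 2.

2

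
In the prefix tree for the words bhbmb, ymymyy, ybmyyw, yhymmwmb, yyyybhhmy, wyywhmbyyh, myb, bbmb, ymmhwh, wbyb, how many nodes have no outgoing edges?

10

A leaf is a node with no children — equivalently, the end of a word that is not a proper prefix of any other stored word.
Those words: "bbmb", "bhbmb", "myb", "wbyb", "wyywhmbyyh", "ybmyyw", "yhymmwmb", "ymmhwh", "ymymyy", "yyyybhhmy"
Leaf count: 10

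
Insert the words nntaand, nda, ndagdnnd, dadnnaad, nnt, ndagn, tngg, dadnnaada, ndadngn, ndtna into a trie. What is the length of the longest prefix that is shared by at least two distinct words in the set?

8

The deepest shared node is where two words last agree before diverging.
"dadnnaad" and "dadnnaada" agree on "dadnnaad" (8 characters) before diverging; nothing deeper is shared.
Longest shared-prefix length: 8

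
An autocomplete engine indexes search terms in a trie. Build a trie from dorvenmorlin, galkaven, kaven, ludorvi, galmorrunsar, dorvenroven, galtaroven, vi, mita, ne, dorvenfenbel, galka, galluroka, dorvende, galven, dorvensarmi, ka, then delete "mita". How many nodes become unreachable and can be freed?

After clearing the end-marker at "mita", prune upward until reaching a node still needed by another word.
No other word shares any prefix with "mita", so all 4 of its nodes go.
Nodes removed: 4

4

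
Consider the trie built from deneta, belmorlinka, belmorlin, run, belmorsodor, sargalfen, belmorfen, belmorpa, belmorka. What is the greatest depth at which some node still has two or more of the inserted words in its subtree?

9

Equivalently: take the maximum, over all pairs, of their longest common prefix length.
"belmorlin" and "belmorlinka" agree on "belmorlin" (9 characters) before diverging; nothing deeper is shared.
Longest shared-prefix length: 9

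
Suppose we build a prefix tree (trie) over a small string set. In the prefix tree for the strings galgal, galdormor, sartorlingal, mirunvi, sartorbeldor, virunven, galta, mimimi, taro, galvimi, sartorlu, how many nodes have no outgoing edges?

11

Leaves are exactly the stored words that no other stored word extends.
Those words: "galdormor", "galgal", "galta", "galvimi", "mimimi", "mirunvi", "sartorbeldor", "sartorlingal", "sartorlu", "taro", "virunven"
Leaf count: 11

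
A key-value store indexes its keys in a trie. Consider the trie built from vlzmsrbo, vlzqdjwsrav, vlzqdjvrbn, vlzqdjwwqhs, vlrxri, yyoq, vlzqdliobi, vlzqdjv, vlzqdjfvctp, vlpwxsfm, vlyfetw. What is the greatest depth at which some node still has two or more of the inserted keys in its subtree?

7

Look for the deepest trie node that still has at least two words in its subtree.
"vlzqdjv" and "vlzqdjvrbn" agree on "vlzqdjv" (7 characters) before diverging; nothing deeper is shared.
Longest shared-prefix length: 7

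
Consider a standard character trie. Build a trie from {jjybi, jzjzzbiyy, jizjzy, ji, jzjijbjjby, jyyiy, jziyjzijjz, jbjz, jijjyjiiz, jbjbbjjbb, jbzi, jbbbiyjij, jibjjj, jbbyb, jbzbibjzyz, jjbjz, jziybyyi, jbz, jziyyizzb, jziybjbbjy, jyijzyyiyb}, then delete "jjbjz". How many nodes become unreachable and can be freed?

3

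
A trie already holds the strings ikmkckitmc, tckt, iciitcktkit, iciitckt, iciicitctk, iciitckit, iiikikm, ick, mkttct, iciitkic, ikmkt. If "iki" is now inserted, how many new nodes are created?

1

The longest prefix of "iki" already in the trie is "ik" (length 2).
New nodes needed: |"iki"| − 2 = 3 − 2 = 1.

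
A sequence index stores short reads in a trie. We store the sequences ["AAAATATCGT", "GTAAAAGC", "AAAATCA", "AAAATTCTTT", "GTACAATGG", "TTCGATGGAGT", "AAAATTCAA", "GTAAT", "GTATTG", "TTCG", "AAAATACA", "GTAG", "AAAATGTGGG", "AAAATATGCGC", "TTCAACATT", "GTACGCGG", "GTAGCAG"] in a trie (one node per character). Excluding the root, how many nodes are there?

73

Insert word by word; a character creates a node only if that edge doesn't already exist:
  "AAAATATCGT" → 10 new (A, A, A, A, T, A, T, C, G, T)
  "GTAAAAGC" → 8 new (G, T, A, A, A, A, G, C)
  "AAAATCA" → prefix "AAAAT" already present; 2 new (C, A)
  "AAAATTCTTT" → prefix "AAAAT" already present; 5 new (T, C, T, T, T)
  "GTACAATGG" → prefix "GTA" already present; 6 new (C, A, A, T, G, G)
  "TTCGATGGAGT" → 11 new (T, T, C, G, A, T, G, G, A, G, T)
  "AAAATTCAA" → prefix "AAAATTC" already present; 2 new (A, A)
  "GTAAT" → prefix "GTAA" already present; 1 new (T)
  "GTATTG" → prefix "GTA" already present; 3 new (T, T, G)
  "TTCG" → prefix "TTCG" already present; 0 new (none)
  "AAAATACA" → prefix "AAAATA" already present; 2 new (C, A)
  "GTAG" → prefix "GTA" already present; 1 new (G)
  "AAAATGTGGG" → prefix "AAAAT" already present; 5 new (G, T, G, G, G)
  "AAAATATGCGC" → prefix "AAAATAT" already present; 4 new (G, C, G, C)
  "TTCAACATT" → prefix "TTC" already present; 6 new (A, A, C, A, T, T)
  "GTACGCGG" → prefix "GTAC" already present; 4 new (G, C, G, G)
  "GTAGCAG" → prefix "GTAG" already present; 3 new (C, A, G)
Total nodes = 10 + 8 + 2 + 5 + 6 + 11 + 2 + 1 + 3 + 0 + 2 + 1 + 5 + 4 + 6 + 4 + 3 = 73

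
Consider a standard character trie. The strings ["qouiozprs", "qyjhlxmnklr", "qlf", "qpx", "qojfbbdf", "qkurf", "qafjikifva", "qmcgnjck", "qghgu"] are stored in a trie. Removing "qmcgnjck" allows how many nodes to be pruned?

Walk "qmcgnjck" from the leaf back toward the root, removing each node that no remaining word uses.
The suffix "mcgnjck" (7 nodes) is used only by "qmcgnjck"; the node for "q" still has the child "o", so pruning stops there.
Nodes removed: 7

7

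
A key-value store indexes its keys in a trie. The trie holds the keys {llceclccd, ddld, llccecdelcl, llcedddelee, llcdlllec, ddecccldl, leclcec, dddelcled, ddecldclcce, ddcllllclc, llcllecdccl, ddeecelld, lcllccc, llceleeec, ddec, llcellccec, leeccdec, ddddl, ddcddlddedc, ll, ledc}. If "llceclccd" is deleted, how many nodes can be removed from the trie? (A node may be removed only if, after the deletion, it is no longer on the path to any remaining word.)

5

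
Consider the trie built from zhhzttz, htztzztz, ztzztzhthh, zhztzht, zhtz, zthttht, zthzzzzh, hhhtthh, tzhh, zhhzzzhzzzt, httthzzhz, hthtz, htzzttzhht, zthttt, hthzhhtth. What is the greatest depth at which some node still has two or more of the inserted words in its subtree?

5

Equivalently: take the maximum, over all pairs, of their longest common prefix length.
e.g. "zthttht" and "zthttt" share the prefix "zthtt" of length 5; no pair shares a longer one.
Longest shared-prefix length: 5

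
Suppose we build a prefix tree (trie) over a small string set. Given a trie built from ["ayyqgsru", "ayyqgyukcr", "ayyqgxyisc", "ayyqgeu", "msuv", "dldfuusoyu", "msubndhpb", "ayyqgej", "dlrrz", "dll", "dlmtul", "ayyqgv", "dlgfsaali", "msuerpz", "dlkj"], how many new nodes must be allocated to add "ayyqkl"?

2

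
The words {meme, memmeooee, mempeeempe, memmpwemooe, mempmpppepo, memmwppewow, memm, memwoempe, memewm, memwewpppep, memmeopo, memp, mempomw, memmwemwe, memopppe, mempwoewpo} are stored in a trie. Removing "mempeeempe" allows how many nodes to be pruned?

6

After clearing the end-marker at "mempeeempe", prune upward until reaching a node still needed by another word.
The suffix "eeempe" (6 nodes) is used only by "mempeeempe"; the node for "memp" still has the child "m", so pruning stops there.
Nodes removed: 6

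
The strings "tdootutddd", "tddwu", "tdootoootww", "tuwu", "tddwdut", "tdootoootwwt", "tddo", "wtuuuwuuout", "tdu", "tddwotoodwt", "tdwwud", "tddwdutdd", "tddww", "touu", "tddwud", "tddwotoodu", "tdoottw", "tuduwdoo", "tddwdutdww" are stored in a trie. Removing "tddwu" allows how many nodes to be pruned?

Walk "tddwu" from the leaf back toward the root, removing each node that no remaining word uses.
Every node on "tddwu" is still needed (e.g. by "tddwud"), so nothing is freed.
Nodes removed: 0

0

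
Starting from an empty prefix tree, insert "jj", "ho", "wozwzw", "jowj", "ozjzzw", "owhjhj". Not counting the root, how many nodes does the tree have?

24

Trace insertions, counting only characters that open a new branch:
  "jj" → 2 new (j, j)
  "ho" → 2 new (h, o)
  "wozwzw" → 6 new (w, o, z, w, z, w)
  "jowj" → prefix "j" already present; 3 new (o, w, j)
  "ozjzzw" → 6 new (o, z, j, z, z, w)
  "owhjhj" → prefix "o" already present; 5 new (w, h, j, h, j)
Total nodes = 2 + 2 + 6 + 3 + 6 + 5 = 24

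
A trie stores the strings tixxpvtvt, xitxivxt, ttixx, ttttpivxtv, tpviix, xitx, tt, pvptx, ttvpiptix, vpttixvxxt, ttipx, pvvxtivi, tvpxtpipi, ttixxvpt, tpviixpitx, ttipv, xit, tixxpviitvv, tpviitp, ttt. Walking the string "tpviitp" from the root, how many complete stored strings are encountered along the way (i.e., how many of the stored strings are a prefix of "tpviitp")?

Traverse "tpviitp" character by character; count nodes along the way that are marked as word ends.
Prefixes of the query that are stored words: "tpviitp"
Count: 1

1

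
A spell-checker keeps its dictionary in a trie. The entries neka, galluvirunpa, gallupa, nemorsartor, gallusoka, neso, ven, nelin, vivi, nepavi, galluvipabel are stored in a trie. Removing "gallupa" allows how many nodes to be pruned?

A node on "gallupa"'s path can go only if nothing else ends at it or branches off below it.
The suffix "pa" (2 nodes) is used only by "gallupa"; the node for "gallu" still has the child "v", so pruning stops there.
Nodes removed: 2

2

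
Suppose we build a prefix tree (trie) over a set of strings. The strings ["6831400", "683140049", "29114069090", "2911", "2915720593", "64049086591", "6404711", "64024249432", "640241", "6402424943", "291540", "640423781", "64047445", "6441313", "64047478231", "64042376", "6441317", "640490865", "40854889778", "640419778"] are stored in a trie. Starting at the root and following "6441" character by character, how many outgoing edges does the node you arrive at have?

1

Walk "6441" from the root, arriving at one node.
Distinct next characters after "6441": 3.
That node has 1 child edge.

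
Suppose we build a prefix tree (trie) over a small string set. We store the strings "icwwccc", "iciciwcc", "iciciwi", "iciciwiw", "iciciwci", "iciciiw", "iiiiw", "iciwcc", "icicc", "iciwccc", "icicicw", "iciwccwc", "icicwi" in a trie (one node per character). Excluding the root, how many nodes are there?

Count nodes per top-level branch (shared prefixes stored once):
  'i'-branch (icicc, icicicw, iciciiw, iciciwcc, iciciwci, iciciwi, iciciwiw, icicwi, iciwcc, iciwccc, iciwccwc, icwwccc, iiiiw): 33 nodes
Sum: 33

33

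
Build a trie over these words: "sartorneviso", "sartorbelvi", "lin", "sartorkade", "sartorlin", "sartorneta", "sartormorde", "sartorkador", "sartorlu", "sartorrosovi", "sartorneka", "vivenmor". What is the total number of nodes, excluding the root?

53

Trace insertions, counting only characters that open a new branch:
  "sartorneviso" → 12 new (s, a, r, t, o, r, n, e, v, i, s, o)
  "sartorbelvi" → prefix "sartor" already present; 5 new (b, e, l, v, i)
  "lin" → 3 new (l, i, n)
  "sartorkade" → prefix "sartor" already present; 4 new (k, a, d, e)
  "sartorlin" → prefix "sartor" already present; 3 new (l, i, n)
  "sartorneta" → prefix "sartorne" already present; 2 new (t, a)
  "sartormorde" → prefix "sartor" already present; 5 new (m, o, r, d, e)
  "sartorkador" → prefix "sartorkad" already present; 2 new (o, r)
  "sartorlu" → prefix "sartorl" already present; 1 new (u)
  "sartorrosovi" → prefix "sartor" already present; 6 new (r, o, s, o, v, i)
  "sartorneka" → prefix "sartorne" already present; 2 new (k, a)
  "vivenmor" → 8 new (v, i, v, e, n, m, o, r)
Total nodes = 12 + 5 + 3 + 4 + 3 + 2 + 5 + 2 + 1 + 6 + 2 + 8 = 53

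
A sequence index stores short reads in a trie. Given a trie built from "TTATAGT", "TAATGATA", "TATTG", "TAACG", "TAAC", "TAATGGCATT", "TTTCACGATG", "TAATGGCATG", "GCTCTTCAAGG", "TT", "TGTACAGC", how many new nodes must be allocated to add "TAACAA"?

Walking "TAACAA" from the root, the first 4 characters ("TAAC") follow existing edges; "A" is the first miss.
So 6 − 4 = 2 new nodes.

2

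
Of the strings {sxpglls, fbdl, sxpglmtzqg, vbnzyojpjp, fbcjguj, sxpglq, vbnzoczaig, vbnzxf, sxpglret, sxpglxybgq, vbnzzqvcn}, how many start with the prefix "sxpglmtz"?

Filter for entries beginning with "sxpglmtz":
Words under "sxpglmtz": sxpglmtzqg
Count: 1

1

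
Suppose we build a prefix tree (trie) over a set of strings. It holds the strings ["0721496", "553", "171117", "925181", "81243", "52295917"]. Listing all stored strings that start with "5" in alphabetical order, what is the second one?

553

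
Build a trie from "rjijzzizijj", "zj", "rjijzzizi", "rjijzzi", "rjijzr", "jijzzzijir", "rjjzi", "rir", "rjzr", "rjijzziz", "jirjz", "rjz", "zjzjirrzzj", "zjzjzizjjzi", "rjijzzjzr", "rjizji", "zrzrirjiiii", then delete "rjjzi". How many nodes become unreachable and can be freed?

A node on "rjjzi"'s path can go only if nothing else ends at it or branches off below it.
The suffix "jzi" (3 nodes) is used only by "rjjzi"; the node for "rj" still has the child "i", so pruning stops there.
Nodes removed: 3

3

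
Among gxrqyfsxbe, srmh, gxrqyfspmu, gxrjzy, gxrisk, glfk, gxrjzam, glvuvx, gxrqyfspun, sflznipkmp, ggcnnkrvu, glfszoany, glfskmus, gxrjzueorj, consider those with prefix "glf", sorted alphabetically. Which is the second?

glfskmus

Filter for "glf…" and sort: "glfk", "glfskmus", "glfszoany"
The 2nd is glfskmus.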